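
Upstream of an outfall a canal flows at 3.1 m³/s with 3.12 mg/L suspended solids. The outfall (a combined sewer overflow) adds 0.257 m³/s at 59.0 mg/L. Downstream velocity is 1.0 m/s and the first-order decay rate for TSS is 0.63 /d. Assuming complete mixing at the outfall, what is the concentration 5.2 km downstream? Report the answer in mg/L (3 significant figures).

7.12 mg/L

After complete mixing, C₀ = (0.257·59 + 3.1·3.12) / 3.357 = 7.398 mg/L.
Travel time t = 5200 m / 1.0 m/s = 5200 s = 0.06019 d.
C = 7.398·exp(−0.63·0.06019) = 7.398·0.9628 = 7.123 mg/L.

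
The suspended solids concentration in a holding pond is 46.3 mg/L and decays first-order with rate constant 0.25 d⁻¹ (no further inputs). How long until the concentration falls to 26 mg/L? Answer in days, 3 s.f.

t = ln(C₀/C)/k = ln(46.3/26)/0.25 = 0.577/0.25 = 2.308 d.

2.31 d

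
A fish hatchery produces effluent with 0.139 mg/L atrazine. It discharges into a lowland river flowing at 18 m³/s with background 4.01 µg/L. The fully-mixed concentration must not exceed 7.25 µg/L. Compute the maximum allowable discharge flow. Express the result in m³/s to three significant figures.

0.443 m³/s

4.01 µg/L = 0.00401 mg/L.
7.25 µg/L = 0.00725 mg/L.
Mass balance at complete mixing: C_std·(Q_w + Q_r) = Q_w·C_e + Q_r·C_b.
Rearranging, Q_w = Q_r·(C_std − C_b)/(C_e − C_std) = 18·(0.00725 − 0.00401) / (0.139 − 0.00725) = 0.4427 m³/s.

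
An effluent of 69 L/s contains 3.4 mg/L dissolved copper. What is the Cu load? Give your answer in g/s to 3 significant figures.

69 L/s = 0.069 m³/s.
Mass flux = Q·C = 0.069 m³/s × 3.4 g/m³ = 0.2346 g/s.

0.235 g/s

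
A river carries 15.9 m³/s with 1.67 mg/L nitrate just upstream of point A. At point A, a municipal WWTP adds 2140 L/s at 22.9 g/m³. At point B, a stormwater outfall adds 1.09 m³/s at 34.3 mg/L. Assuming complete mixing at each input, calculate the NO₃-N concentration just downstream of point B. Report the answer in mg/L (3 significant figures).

5.90 mg/L

2140 L/s = 2.14 m³/s.
After input A: C = (15.9·1.67 + 2.14·22.9) / 18.04 = 4.188 mg/L.
After input B: C = (18.04·4.188 + 1.09·34.3) / 19.13 = 5.904 mg/L.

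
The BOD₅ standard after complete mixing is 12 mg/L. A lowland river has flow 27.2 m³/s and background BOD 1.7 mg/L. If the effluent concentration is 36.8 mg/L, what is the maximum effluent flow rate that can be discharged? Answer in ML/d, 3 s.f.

Mass balance at complete mixing: C_std·(Q_w + Q_r) = Q_w·C_e + Q_r·C_b.
Rearranging, Q_w = Q_r·(C_std − C_b)/(C_e − C_std) = 27.2·(12 − 1.7) / (36.8 − 12) = 11.3 m³/s.
= 976 ML/d.

976 ML/d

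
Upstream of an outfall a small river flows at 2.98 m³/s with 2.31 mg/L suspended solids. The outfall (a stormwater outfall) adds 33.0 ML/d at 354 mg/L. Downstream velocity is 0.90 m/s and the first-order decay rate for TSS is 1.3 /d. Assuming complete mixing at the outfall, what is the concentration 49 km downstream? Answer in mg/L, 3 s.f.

33.0 ML/d = 0.3819 m³/s.
After complete mixing, C₀ = (0.3819·354 + 2.98·2.31) / 3.362 = 42.26 mg/L.
Travel time t = 4.9e+04 m / 0.90 m/s = 5.444e+04 s = 0.6301 d.
C = 42.26·exp(−1.3·0.6301) = 42.26·0.4408 = 18.63 mg/L.

18.6 mg/L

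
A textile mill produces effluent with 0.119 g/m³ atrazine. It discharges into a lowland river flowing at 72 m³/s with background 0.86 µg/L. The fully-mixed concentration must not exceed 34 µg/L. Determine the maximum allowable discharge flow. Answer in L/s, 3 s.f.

28100 L/s

0.86 µg/L = 0.00086 mg/L.
34 µg/L = 0.034 mg/L.
Mass balance at complete mixing: C_std·(Q_w + Q_r) = Q_w·C_e + Q_r·C_b.
Rearranging, Q_w = Q_r·(C_std − C_b)/(C_e − C_std) = 72·(0.034 − 0.00086) / (0.119 − 0.034) = 28.07 m³/s.
= 2.807e+04 L/s.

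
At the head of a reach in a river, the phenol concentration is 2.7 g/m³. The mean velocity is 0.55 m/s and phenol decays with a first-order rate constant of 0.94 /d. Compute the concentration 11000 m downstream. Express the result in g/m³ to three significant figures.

2.17 g/m³

Travel time t = 11000 m / 0.55 m/s = 1.1e+04/0.55 = 2e+04 s = 0.2315 d.
First-order decay: C = 2.7·exp(−0.94·0.2315) = 2.7·0.8045 = 2.172 g/m³.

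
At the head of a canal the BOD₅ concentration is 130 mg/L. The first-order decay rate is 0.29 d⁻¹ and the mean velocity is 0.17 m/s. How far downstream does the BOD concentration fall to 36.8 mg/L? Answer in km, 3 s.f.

From C = C₀·e^(−kt), t = ln(C₀/C)/k = ln(130/36.8)/0.29 = 1.262/0.29 = 4.352 d.
Distance = v·t = 0.17 m/s × 3.76e+05 s = 6.392e+04 m = 63.92 km.

63.9 km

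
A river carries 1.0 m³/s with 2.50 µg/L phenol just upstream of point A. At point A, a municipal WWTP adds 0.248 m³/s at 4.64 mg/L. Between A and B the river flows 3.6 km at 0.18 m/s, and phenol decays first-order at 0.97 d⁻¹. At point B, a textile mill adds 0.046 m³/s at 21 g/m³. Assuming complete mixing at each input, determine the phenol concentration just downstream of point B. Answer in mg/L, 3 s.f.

2.50 µg/L = 0.0025 mg/L.
After input A: C = (1·0.0025 + 0.248·4.64) / 1.248 = 0.9241 mg/L.
Over the 3.6 km reach to input B (t = 2e+04 s = 0.2315 d), decay gives C = 0.9241·exp(−0.97·0.2315) = 0.7382 mg/L.
After input B: C = (1.248·0.7382 + 0.046·21) / 1.294 = 1.458 mg/L.

1.46 mg/L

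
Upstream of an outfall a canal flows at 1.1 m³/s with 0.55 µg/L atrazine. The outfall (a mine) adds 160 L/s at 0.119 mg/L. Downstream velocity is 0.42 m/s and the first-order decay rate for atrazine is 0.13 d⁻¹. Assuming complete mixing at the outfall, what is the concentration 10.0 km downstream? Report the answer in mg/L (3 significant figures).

160 L/s = 0.16 m³/s.
0.55 µg/L = 0.00055 mg/L.
After complete mixing, C₀ = (0.16·0.119 + 1.1·0.00055) / 1.26 = 0.01559 mg/L.
Travel time t = 1e+04 m / 0.42 m/s = 2.381e+04 s = 0.2756 d.
C = 0.01559·exp(−0.13·0.2756) = 0.01559·0.9648 = 0.01504 mg/L.

0.0150 mg/L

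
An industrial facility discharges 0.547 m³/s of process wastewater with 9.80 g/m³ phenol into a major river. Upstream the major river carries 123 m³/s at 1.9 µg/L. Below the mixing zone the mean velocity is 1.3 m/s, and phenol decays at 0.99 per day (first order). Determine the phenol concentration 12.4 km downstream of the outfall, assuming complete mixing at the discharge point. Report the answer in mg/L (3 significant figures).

1.9 µg/L = 0.0019 mg/L.
After complete mixing, C₀ = (0.547·9.8 + 123·0.0019) / 123.5 = 0.04528 mg/L.
Travel time t = 1.24e+04 m / 1.3 m/s = 9538 s = 0.1104 d.
C = 0.04528·exp(−0.99·0.1104) = 0.04528·0.8965 = 0.04059 mg/L.

0.0406 mg/L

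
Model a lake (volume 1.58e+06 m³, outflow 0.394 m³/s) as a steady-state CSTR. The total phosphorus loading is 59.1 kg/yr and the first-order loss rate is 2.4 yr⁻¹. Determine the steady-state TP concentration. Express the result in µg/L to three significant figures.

Outflow Q = 0.394 m³/s × 3.156e+07 s/yr = 1.243e+07 m³/yr.
Steady-state CSTR mass balance: W = Q·C + k·V·C, so C = W/(Q + kV).
Q + kV = 1.243e+07 + 2.4·1.58e+06 = 1.623e+07 m³/yr.
C = 59.1/1.623e+07 = 3.642e-06 kg/m³ = 0.003642 mg/L = 3.642 µg/L.

3.64 µg/L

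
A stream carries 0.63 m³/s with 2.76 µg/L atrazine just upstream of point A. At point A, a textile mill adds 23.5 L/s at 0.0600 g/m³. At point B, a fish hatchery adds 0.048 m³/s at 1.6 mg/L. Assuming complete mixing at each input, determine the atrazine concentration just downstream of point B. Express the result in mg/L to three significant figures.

2.76 µg/L = 0.00276 mg/L.
23.5 L/s = 0.0235 m³/s.
After input A: C = (0.63·0.00276 + 0.0235·0.06) / 0.6535 = 0.004818 mg/L.
After input B: C = (0.6535·0.004818 + 0.048·1.6) / 0.7015 = 0.114 mg/L.

0.114 mg/L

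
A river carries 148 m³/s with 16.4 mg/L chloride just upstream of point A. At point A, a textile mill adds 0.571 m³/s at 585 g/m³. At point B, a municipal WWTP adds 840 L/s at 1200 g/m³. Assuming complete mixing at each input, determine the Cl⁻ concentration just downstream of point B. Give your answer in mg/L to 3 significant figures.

After input A: C = (148·16.4 + 0.571·585) / 148.6 = 18.59 mg/L.
840 L/s = 0.84 m³/s.
After input B: C = (148.6·18.59 + 0.84·1200) / 149.4 = 25.23 mg/L.

25.2 mg/L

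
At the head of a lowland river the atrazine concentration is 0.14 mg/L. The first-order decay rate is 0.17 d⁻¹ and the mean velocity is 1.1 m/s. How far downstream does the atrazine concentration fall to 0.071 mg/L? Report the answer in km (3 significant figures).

380 km

From C = C₀·e^(−kt), t = ln(C₀/C)/k = ln(0.14/0.071)/0.17 = 0.679/0.17 = 3.994 d.
Distance = v·t = 1.1 m/s × 3.451e+05 s = 3.796e+05 m = 379.6 km.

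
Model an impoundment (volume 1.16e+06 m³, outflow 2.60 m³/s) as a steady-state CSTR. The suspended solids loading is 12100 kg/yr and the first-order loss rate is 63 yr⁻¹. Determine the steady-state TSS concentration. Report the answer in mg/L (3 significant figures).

0.0780 mg/L

Outflow Q = 2.60 m³/s × 3.156e+07 s/yr = 8.205e+07 m³/yr.
Steady-state CSTR mass balance: W = Q·C + k·V·C, so C = W/(Q + kV).
Q + kV = 8.205e+07 + 63·1.16e+06 = 1.551e+08 m³/yr.
C = 12100/1.551e+08 = 7.8e-05 kg/m³ = 0.078 mg/L.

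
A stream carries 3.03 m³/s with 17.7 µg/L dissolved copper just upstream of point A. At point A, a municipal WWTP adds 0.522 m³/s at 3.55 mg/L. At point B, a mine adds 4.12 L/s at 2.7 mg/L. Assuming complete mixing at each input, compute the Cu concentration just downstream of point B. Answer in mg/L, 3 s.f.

17.7 µg/L = 0.0177 mg/L.
After input A: C = (3.03·0.0177 + 0.522·3.55) / 3.552 = 0.5368 mg/L.
4.12 L/s = 0.00412 m³/s.
After input B: C = (3.552·0.5368 + 0.00412·2.7) / 3.556 = 0.5393 mg/L.

0.539 mg/L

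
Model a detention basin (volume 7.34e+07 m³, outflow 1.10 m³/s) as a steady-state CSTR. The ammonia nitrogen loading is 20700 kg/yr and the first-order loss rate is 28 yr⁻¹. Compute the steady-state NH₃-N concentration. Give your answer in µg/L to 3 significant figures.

9.90 µg/L

Outflow Q = 1.10 m³/s × 3.156e+07 s/yr = 3.471e+07 m³/yr.
Steady-state CSTR mass balance: W = Q·C + k·V·C, so C = W/(Q + kV).
Q + kV = 3.471e+07 + 28·7.34e+07 = 2.09e+09 m³/yr.
C = 20700/2.09e+09 = 9.905e-06 kg/m³ = 0.009905 mg/L = 9.905 µg/L.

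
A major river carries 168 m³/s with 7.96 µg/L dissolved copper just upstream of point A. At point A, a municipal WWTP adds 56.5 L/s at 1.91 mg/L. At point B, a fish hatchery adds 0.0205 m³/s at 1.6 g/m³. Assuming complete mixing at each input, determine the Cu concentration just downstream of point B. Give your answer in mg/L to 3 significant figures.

7.96 µg/L = 0.00796 mg/L.
56.5 L/s = 0.0565 m³/s.
After input A: C = (168·0.00796 + 0.0565·1.91) / 168.1 = 0.008599 mg/L.
After input B: C = (168.1·0.008599 + 0.0205·1.6) / 168.1 = 0.008794 mg/L.

0.00879 mg/L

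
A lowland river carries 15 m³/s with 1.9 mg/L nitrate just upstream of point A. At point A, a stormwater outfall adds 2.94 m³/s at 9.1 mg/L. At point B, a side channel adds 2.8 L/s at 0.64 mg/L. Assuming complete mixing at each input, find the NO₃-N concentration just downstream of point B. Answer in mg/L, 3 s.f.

3.08 mg/L

After input A: C = (15·1.9 + 2.94·9.1) / 17.94 = 3.08 mg/L.
2.8 L/s = 0.0028 m³/s.
After input B: C = (17.94·3.08 + 0.0028·0.64) / 17.94 = 3.08 mg/L.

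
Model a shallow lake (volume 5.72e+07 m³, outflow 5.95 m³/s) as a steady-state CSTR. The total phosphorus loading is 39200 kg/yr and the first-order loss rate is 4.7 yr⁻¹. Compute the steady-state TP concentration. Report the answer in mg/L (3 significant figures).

0.0859 mg/L

Outflow Q = 5.95 m³/s × 3.156e+07 s/yr = 1.878e+08 m³/yr.
Steady-state CSTR mass balance: W = Q·C + k·V·C, so C = W/(Q + kV).
Q + kV = 1.878e+08 + 4.7·5.72e+07 = 4.566e+08 m³/yr.
C = 39200/4.566e+08 = 8.585e-05 kg/m³ = 0.08585 mg/L.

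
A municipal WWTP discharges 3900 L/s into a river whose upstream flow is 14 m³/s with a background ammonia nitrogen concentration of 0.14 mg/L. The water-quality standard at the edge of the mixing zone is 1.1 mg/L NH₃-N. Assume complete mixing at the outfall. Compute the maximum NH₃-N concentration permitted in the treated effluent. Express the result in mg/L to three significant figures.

4.55 mg/L

3900 L/s = 3.9 m³/s.
Mass balance: 1.1·17.9 = 3.9·Cₑ + 14·0.14.
Cₑ = (19.69 − 1.96) / 3.9 = 4.546 mg/L.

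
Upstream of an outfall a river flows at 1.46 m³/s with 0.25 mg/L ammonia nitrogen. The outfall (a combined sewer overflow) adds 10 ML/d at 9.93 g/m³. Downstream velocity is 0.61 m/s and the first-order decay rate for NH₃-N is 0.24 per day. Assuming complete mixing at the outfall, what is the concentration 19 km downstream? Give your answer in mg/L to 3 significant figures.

10 ML/d = 0.1157 m³/s.
After complete mixing, C₀ = (0.1157·9.93 + 1.46·0.25) / 1.576 = 0.961 mg/L.
Travel time t = 1.9e+04 m / 0.61 m/s = 3.115e+04 s = 0.3605 d.
C = 0.961·exp(−0.24·0.3605) = 0.961·0.9171 = 0.8814 mg/L.

0.881 mg/L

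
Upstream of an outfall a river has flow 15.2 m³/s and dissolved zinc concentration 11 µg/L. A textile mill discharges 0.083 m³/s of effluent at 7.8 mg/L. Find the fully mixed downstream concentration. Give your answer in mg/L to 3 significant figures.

0.0533 mg/L

11 µg/L = 0.011 mg/L.
By mass balance at complete mixing, C = (0.083·7.8 + 15.2·0.011) / (0.083 + 15.2) = 0.8146/15.28 = 0.0533 mg/L.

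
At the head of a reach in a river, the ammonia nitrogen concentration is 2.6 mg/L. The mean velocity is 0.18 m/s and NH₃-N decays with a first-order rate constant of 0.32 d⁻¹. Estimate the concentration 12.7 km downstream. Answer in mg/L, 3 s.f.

Travel time t = 12.7 km / 0.18 m/s = 1.27e+04/0.18 = 7.056e+04 s = 0.8166 d.
First-order decay: C = 2.6·exp(−0.32·0.8166) = 2.6·0.77 = 2.002 mg/L.

2.00 mg/L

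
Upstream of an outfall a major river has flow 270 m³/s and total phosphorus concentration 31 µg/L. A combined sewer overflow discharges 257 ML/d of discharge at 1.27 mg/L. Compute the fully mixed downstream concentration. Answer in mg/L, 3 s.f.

257 ML/d = 2.975 m³/s.
31 µg/L = 0.031 mg/L.
By mass balance at complete mixing, C = (2.975·1.27 + 270·0.031) / (2.975 + 270) = 12.15/273 = 0.0445 mg/L.

0.0445 mg/L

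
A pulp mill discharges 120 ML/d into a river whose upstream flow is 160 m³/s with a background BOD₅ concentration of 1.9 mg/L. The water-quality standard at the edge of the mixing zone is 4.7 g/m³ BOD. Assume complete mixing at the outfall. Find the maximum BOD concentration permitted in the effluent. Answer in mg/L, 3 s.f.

327 mg/L

120 ML/d = 1.389 m³/s.
Mass balance: 4.7·161.4 = 1.389·Cₑ + 160·1.9.
Cₑ = (758.5 − 304) / 1.389 = 327.3 mg/L.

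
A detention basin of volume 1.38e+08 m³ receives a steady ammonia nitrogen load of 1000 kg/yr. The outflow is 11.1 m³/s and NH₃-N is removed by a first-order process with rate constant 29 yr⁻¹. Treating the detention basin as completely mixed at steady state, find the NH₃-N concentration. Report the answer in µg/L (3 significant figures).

Outflow Q = 11.1 m³/s × 3.156e+07 s/yr = 3.503e+08 m³/yr.
Steady-state CSTR mass balance: W = Q·C + k·V·C, so C = W/(Q + kV).
Q + kV = 3.503e+08 + 29·1.38e+08 = 4.352e+09 m³/yr.
C = 1000/4.352e+09 = 2.298e-07 kg/m³ = 0.0002298 mg/L = 0.2298 µg/L.

0.230 µg/L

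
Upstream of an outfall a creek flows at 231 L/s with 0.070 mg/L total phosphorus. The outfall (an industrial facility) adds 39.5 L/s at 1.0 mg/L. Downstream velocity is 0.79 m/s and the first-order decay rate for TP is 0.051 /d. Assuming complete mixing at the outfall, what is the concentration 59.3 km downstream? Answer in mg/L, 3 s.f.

0.197 mg/L

39.5 L/s = 0.0395 m³/s.
231 L/s = 0.231 m³/s.
After complete mixing, C₀ = (0.0395·1 + 0.231·0.07) / 0.2705 = 0.2058 mg/L.
Travel time t = 5.93e+04 m / 0.79 m/s = 7.506e+04 s = 0.8688 d.
C = 0.2058·exp(−0.051·0.8688) = 0.2058·0.9567 = 0.1969 mg/L.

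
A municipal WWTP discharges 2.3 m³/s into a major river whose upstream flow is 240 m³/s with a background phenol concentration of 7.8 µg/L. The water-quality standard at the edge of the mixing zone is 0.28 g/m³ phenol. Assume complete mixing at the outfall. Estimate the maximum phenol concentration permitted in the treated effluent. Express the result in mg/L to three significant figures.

28.7 mg/L

7.8 µg/L = 0.0078 mg/L.
Mass balance: 0.28·242.3 = 2.3·Cₑ + 240·0.0078.
Cₑ = (67.84 − 1.872) / 2.3 = 28.68 mg/L.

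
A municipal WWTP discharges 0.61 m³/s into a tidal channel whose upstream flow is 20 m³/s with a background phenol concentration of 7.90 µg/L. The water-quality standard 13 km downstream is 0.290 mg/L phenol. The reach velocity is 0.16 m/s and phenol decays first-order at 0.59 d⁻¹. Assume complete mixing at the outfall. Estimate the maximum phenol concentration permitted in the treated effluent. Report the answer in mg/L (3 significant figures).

16.8 mg/L

7.90 µg/L = 0.0079 mg/L.
Travel time to the compliance point: t = 1.3e+04/0.16 = 8.125e+04 s = 0.9404 d; decay factor exp(−0.59·0.9404) = 0.5742.
So the concentration just after mixing may be at most 0.29/0.5742 = 0.5051 mg/L.
Mass balance: 0.5051·20.61 = 0.61·Cₑ + 20·0.0079.
Cₑ = (10.41 − 0.158) / 0.61 = 16.81 mg/L.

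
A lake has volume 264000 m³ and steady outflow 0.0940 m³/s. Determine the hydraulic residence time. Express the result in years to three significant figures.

0.0890 yr

Q = 0.0940 m³/s × 3.156e+07 s/yr = 2.966e+06 m³/yr.
Hydraulic residence time τ = V/Q = 264000/2.966e+06 = 0.089 yr.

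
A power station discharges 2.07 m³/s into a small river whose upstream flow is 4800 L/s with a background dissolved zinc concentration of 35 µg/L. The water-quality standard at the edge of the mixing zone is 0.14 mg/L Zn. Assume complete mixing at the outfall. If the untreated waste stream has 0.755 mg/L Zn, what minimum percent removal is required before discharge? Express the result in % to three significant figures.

4800 L/s = 4.8 m³/s.
35 µg/L = 0.035 mg/L.
Mass balance: 0.14·6.87 = 2.07·Cₑ + 4.8·0.035.
Cₑ = (0.9618 − 0.168) / 2.07 = 0.3835 mg/L.
Required removal = 1 − 0.3835/0.755 = 49.21 %.

49.2 %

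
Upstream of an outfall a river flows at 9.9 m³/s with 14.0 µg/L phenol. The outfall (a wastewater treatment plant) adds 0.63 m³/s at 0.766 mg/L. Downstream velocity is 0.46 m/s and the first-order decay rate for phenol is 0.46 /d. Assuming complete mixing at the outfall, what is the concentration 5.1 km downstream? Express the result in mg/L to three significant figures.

14.0 µg/L = 0.014 mg/L.
After complete mixing, C₀ = (0.63·0.766 + 9.9·0.014) / 10.53 = 0.05899 mg/L.
Travel time t = 5100 m / 0.46 m/s = 1.109e+04 s = 0.1283 d.
C = 0.05899·exp(−0.46·0.1283) = 0.05899·0.9427 = 0.05561 mg/L.

0.0556 mg/L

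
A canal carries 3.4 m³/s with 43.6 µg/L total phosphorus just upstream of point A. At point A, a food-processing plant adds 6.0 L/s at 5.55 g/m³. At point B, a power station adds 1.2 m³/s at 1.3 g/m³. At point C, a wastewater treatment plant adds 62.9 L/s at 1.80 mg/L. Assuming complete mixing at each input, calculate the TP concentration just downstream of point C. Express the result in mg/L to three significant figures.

43.6 µg/L = 0.0436 mg/L.
6.0 L/s = 0.006 m³/s.
After input A: C = (3.4·0.0436 + 0.006·5.55) / 3.406 = 0.0533 mg/L.
After input B: C = (3.406·0.0533 + 1.2·1.3) / 4.606 = 0.3781 mg/L.
62.9 L/s = 0.0629 m³/s.
After input C: C = (4.606·0.3781 + 0.0629·1.8) / 4.669 = 0.3973 mg/L.

0.397 mg/L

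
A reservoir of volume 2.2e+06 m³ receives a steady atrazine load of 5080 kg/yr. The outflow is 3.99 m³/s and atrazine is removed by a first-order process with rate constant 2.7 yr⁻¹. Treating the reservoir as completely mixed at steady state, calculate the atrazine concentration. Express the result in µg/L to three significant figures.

Outflow Q = 3.99 m³/s × 3.156e+07 s/yr = 1.259e+08 m³/yr.
Steady-state CSTR mass balance: W = Q·C + k·V·C, so C = W/(Q + kV).
Q + kV = 1.259e+08 + 2.7·2.2e+06 = 1.319e+08 m³/yr.
C = 5080/1.319e+08 = 3.853e-05 kg/m³ = 0.03853 mg/L = 38.53 µg/L.

38.5 µg/L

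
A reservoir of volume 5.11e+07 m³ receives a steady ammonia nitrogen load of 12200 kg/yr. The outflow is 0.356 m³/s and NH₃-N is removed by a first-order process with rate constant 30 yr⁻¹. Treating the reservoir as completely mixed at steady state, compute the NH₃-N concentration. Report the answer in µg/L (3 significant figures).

Outflow Q = 0.356 m³/s × 3.156e+07 s/yr = 1.123e+07 m³/yr.
Steady-state CSTR mass balance: W = Q·C + k·V·C, so C = W/(Q + kV).
Q + kV = 1.123e+07 + 30·5.11e+07 = 1.544e+09 m³/yr.
C = 12200/1.544e+09 = 7.9e-06 kg/m³ = 0.0079 mg/L = 7.9 µg/L.

7.90 µg/L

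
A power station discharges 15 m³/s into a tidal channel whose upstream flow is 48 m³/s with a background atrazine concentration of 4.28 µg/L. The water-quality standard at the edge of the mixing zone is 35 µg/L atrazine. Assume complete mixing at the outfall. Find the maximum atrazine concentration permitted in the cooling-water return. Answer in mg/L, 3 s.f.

0.133 mg/L

4.28 µg/L = 0.00428 mg/L.
35 µg/L = 0.035 mg/L.
Mass balance: 0.035·63 = 15·Cₑ + 48·0.00428.
Cₑ = (2.205 − 0.2054) / 15 = 0.1333 mg/L.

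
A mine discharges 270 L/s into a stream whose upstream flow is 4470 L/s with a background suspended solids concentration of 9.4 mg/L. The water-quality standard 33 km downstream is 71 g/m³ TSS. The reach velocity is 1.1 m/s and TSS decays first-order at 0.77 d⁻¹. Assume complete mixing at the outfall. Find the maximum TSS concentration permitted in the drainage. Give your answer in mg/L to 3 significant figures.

270 L/s = 0.27 m³/s.
4470 L/s = 4.47 m³/s.
Travel time to the compliance point: t = 3.3e+04/1.1 = 3e+04 s = 0.3472 d; decay factor exp(−0.77·0.3472) = 0.7654.
So the concentration just after mixing may be at most 71/0.7654 = 92.76 mg/L.
Mass balance: 92.76·4.74 = 0.27·Cₑ + 4.47·9.4.
Cₑ = (439.7 − 42.02) / 0.27 = 1473 mg/L.

1470 mg/L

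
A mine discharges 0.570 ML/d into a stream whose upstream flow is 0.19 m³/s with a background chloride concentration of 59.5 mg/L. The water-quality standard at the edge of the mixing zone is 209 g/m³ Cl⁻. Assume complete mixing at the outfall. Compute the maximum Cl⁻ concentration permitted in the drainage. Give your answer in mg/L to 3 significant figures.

0.570 ML/d = 0.006597 m³/s.
Mass balance: 209·0.1966 = 0.006597·Cₑ + 0.19·59.5.
Cₑ = (41.09 − 11.3) / 0.006597 = 4515 mg/L.

4510 mg/L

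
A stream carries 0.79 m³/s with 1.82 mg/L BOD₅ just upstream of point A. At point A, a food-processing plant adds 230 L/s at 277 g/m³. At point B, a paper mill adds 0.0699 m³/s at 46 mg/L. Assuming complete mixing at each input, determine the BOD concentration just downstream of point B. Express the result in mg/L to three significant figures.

62.7 mg/L

230 L/s = 0.23 m³/s.
After input A: C = (0.79·1.82 + 0.23·277) / 1.02 = 63.87 mg/L.
After input B: C = (1.02·63.87 + 0.0699·46) / 1.09 = 62.72 mg/L.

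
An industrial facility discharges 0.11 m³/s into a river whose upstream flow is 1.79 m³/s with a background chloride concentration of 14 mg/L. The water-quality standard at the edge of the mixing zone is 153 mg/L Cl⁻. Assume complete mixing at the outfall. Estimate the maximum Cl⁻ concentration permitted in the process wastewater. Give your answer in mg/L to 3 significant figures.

Mass balance: 153·1.9 = 0.11·Cₑ + 1.79·14.
Cₑ = (290.7 − 25.06) / 0.11 = 2415 mg/L.

2410 mg/L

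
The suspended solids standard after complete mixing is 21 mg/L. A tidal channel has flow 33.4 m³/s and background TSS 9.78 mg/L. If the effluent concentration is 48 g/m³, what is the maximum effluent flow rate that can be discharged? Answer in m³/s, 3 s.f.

Mass balance at complete mixing: C_std·(Q_w + Q_r) = Q_w·C_e + Q_r·C_b.
Rearranging, Q_w = Q_r·(C_std − C_b)/(C_e − C_std) = 33.4·(21 − 9.78) / (48 − 21) = 13.88 m³/s.

13.9 m³/s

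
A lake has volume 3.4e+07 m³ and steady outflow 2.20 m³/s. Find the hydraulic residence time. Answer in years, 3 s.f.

Q = 2.20 m³/s × 3.156e+07 s/yr = 6.943e+07 m³/yr.
Hydraulic residence time τ = V/Q = 3.4e+07/6.943e+07 = 0.4897 yr.

0.490 yr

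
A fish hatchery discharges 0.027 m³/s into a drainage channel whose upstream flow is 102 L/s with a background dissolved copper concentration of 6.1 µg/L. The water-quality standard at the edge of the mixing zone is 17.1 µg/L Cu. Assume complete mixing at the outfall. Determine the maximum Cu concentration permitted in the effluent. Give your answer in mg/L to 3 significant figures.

0.0587 mg/L

102 L/s = 0.102 m³/s.
6.1 µg/L = 0.0061 mg/L.
17.1 µg/L = 0.0171 mg/L.
Mass balance: 0.0171·0.129 = 0.027·Cₑ + 0.102·0.0061.
Cₑ = (0.002206 − 0.0006222) / 0.027 = 0.05866 mg/L.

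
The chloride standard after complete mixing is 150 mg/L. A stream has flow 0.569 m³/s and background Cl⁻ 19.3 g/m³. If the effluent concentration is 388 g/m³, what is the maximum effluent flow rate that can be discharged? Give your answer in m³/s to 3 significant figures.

0.312 m³/s

Mass balance at complete mixing: C_std·(Q_w + Q_r) = Q_w·C_e + Q_r·C_b.
Rearranging, Q_w = Q_r·(C_std − C_b)/(C_e − C_std) = 0.569·(150 − 19.3) / (388 − 150) = 0.3125 m³/s.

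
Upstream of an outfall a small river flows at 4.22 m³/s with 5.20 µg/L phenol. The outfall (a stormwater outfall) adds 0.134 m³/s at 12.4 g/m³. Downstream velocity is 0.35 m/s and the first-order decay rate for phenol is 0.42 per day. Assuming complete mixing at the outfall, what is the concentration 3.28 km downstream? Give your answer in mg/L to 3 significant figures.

0.369 mg/L

5.20 µg/L = 0.0052 mg/L.
After complete mixing, C₀ = (0.134·12.4 + 4.22·0.0052) / 4.354 = 0.3867 mg/L.
Travel time t = 3280 m / 0.35 m/s = 9371 s = 0.1085 d.
C = 0.3867·exp(−0.42·0.1085) = 0.3867·0.9555 = 0.3694 mg/L.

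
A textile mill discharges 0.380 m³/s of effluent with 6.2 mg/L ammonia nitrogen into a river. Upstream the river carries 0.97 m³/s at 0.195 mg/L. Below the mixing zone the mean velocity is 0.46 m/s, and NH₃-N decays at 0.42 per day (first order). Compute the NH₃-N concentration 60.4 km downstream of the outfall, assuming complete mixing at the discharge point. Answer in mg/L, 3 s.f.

0.996 mg/L

After complete mixing, C₀ = (0.38·6.2 + 0.97·0.195) / 1.35 = 1.885 mg/L.
Travel time t = 6.04e+04 m / 0.46 m/s = 1.313e+05 s = 1.52 d.
C = 1.885·exp(−0.42·1.52) = 1.885·0.5282 = 0.9958 mg/L.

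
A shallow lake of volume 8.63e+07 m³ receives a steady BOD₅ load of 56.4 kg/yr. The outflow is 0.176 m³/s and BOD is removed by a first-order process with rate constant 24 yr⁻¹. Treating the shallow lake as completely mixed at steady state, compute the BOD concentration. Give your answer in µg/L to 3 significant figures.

Outflow Q = 0.176 m³/s × 3.156e+07 s/yr = 5.554e+06 m³/yr.
Steady-state CSTR mass balance: W = Q·C + k·V·C, so C = W/(Q + kV).
Q + kV = 5.554e+06 + 24·8.63e+07 = 2.077e+09 m³/yr.
C = 56.4/2.077e+09 = 2.716e-08 kg/m³ = 2.716e-05 mg/L = 0.02716 µg/L.

0.0272 µg/L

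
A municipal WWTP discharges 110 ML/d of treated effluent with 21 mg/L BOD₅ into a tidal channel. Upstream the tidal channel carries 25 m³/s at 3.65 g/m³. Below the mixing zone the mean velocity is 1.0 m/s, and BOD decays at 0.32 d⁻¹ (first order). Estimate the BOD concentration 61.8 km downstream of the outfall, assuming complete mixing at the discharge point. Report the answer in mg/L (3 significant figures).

3.57 mg/L

110 ML/d = 1.273 m³/s.
After complete mixing, C₀ = (1.273·21 + 25·3.65) / 26.27 = 4.491 mg/L.
Travel time t = 6.18e+04 m / 1.0 m/s = 6.18e+04 s = 0.7153 d.
C = 4.491·exp(−0.32·0.7153) = 4.491·0.7954 = 3.572 mg/L.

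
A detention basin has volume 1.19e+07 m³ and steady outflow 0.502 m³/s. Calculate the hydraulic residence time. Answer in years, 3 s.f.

0.751 yr

Q = 0.502 m³/s × 3.156e+07 s/yr = 1.584e+07 m³/yr.
Hydraulic residence time τ = V/Q = 1.19e+07/1.584e+07 = 0.7512 yr.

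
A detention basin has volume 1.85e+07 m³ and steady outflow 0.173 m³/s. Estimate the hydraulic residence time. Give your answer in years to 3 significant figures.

Q = 0.173 m³/s × 3.156e+07 s/yr = 5.459e+06 m³/yr.
Hydraulic residence time τ = V/Q = 1.85e+07/5.459e+06 = 3.389 yr.

3.39 yr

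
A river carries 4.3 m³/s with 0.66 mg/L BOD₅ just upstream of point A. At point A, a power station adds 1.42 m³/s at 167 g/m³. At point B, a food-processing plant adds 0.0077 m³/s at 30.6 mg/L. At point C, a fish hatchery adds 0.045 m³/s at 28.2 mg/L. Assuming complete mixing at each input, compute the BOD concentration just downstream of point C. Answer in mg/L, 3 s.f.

After input A: C = (4.3·0.66 + 1.42·167) / 5.72 = 41.95 mg/L.
After input B: C = (5.72·41.95 + 0.0077·30.6) / 5.728 = 41.94 mg/L.
After input C: C = (5.728·41.94 + 0.045·28.2) / 5.773 = 41.83 mg/L.

41.8 mg/L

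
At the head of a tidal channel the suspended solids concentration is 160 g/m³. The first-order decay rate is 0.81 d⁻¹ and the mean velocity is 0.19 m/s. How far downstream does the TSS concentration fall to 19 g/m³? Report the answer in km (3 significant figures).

From C = C₀·e^(−kt), t = ln(C₀/C)/k = ln(160/19)/0.81 = 2.131/0.81 = 2.631 d.
Distance = v·t = 0.19 m/s × 2.273e+05 s = 4.318e+04 m = 43.18 km.

43.2 km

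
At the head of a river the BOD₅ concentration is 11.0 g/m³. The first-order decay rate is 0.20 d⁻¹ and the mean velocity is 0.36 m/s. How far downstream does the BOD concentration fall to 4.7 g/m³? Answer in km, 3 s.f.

From C = C₀·e^(−kt), t = ln(C₀/C)/k = ln(11.0/4.7)/0.20 = 0.8503/0.20 = 4.252 d.
Distance = v·t = 0.36 m/s × 3.673e+05 s = 1.322e+05 m = 132.2 km.

132 km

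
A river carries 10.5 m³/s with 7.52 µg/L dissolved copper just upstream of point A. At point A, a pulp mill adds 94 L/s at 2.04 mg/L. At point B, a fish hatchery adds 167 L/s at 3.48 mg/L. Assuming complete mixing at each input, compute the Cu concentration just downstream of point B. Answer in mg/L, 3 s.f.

0.0792 mg/L

7.52 µg/L = 0.00752 mg/L.
94 L/s = 0.094 m³/s.
After input A: C = (10.5·0.00752 + 0.094·2.04) / 10.59 = 0.02555 mg/L.
167 L/s = 0.167 m³/s.
After input B: C = (10.59·0.02555 + 0.167·3.48) / 10.76 = 0.07916 mg/L.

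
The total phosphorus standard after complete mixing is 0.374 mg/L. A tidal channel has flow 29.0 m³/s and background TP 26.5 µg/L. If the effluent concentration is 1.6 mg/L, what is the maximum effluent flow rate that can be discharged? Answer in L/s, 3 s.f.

8220 L/s

26.5 µg/L = 0.0265 mg/L.
Mass balance at complete mixing: C_std·(Q_w + Q_r) = Q_w·C_e + Q_r·C_b.
Rearranging, Q_w = Q_r·(C_std − C_b)/(C_e − C_std) = 29.0·(0.374 − 0.0265) / (1.6 − 0.374) = 8.22 m³/s.
= 8220 L/s.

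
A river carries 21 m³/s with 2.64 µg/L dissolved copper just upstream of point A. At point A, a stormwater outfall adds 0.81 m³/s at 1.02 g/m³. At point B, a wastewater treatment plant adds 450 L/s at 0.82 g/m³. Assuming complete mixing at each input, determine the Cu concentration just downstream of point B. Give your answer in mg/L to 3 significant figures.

2.64 µg/L = 0.00264 mg/L.
After input A: C = (21·0.00264 + 0.81·1.02) / 21.81 = 0.04042 mg/L.
450 L/s = 0.45 m³/s.
After input B: C = (21.81·0.04042 + 0.45·0.82) / 22.26 = 0.05618 mg/L.

0.0562 mg/L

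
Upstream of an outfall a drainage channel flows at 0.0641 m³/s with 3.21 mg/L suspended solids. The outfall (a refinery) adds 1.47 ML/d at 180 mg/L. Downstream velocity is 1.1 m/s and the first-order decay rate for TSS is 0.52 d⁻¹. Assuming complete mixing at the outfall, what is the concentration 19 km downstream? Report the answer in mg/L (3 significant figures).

36.3 mg/L

1.47 ML/d = 0.01701 m³/s.
After complete mixing, C₀ = (0.01701·180 + 0.0641·3.21) / 0.08111 = 40.29 mg/L.
Travel time t = 1.9e+04 m / 1.1 m/s = 1.727e+04 s = 0.1999 d.
C = 40.29·exp(−0.52·0.1999) = 40.29·0.9013 = 36.31 mg/L.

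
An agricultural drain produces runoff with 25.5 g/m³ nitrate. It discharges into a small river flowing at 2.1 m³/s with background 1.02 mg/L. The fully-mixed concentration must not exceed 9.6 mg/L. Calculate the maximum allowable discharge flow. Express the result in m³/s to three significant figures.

1.13 m³/s

Mass balance at complete mixing: C_std·(Q_w + Q_r) = Q_w·C_e + Q_r·C_b.
Rearranging, Q_w = Q_r·(C_std − C_b)/(C_e − C_std) = 2.1·(9.6 − 1.02) / (25.5 − 9.6) = 1.133 m³/s.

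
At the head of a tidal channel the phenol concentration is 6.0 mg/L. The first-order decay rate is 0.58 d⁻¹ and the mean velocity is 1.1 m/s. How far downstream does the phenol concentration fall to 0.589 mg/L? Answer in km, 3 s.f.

From C = C₀·e^(−kt), t = ln(C₀/C)/k = ln(6.0/0.589)/0.58 = 2.321/0.58 = 4.002 d.
Distance = v·t = 1.1 m/s × 3.458e+05 s = 3.803e+05 m = 380.3 km.

380 km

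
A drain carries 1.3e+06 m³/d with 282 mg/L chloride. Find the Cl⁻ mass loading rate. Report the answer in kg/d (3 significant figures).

1.3e+06 m³/d = 15.05 m³/s.
Mass flux = Q·C = 15.05 m³/s × 282 g/m³ = 4243 g/s.
= 4243 g/s × 86.4 = 3.666e+05 kg/d.

367000 kg/d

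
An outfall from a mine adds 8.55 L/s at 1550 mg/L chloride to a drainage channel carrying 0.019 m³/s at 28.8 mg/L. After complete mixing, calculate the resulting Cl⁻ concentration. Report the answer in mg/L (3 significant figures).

501 mg/L

8.55 L/s = 0.00855 m³/s.
By mass balance at complete mixing, C = (0.00855·1550 + 0.019·28.8) / (0.00855 + 0.019) = 13.8/0.02755 = 500.9 mg/L.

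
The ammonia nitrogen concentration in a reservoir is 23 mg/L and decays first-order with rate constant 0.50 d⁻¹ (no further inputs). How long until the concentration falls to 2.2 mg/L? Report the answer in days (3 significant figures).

t = ln(C₀/C)/k = ln(23/2.2)/0.50 = 2.347/0.50 = 4.694 d.

4.69 d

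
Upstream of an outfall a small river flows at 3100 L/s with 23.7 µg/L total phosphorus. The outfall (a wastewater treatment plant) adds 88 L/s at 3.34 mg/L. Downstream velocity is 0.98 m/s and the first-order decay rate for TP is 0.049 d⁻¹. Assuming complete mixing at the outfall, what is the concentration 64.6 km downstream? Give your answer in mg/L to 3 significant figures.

0.111 mg/L

88 L/s = 0.088 m³/s.
3100 L/s = 3.1 m³/s.
23.7 µg/L = 0.0237 mg/L.
After complete mixing, C₀ = (0.088·3.34 + 3.1·0.0237) / 3.188 = 0.1152 mg/L.
Travel time t = 6.46e+04 m / 0.98 m/s = 6.592e+04 s = 0.7629 d.
C = 0.1152·exp(−0.049·0.7629) = 0.1152·0.9633 = 0.111 mg/L.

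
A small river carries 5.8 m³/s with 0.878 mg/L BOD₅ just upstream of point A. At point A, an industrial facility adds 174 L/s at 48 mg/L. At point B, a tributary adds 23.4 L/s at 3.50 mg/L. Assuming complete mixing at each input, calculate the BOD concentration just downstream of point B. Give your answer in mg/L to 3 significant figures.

174 L/s = 0.174 m³/s.
After input A: C = (5.8·0.878 + 0.174·48) / 5.974 = 2.25 mg/L.
23.4 L/s = 0.0234 m³/s.
After input B: C = (5.974·2.25 + 0.0234·3.5) / 5.997 = 2.255 mg/L.

2.26 mg/L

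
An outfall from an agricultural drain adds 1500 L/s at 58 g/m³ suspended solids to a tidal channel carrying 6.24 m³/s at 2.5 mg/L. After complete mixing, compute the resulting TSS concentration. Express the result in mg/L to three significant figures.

13.3 mg/L

1500 L/s = 1.5 m³/s.
Conservation of mass across the mixing zone: C = (1.5·58 + 6.24·2.5) / (1.5 + 6.24) = 102.6/7.74 = 13.26 mg/L.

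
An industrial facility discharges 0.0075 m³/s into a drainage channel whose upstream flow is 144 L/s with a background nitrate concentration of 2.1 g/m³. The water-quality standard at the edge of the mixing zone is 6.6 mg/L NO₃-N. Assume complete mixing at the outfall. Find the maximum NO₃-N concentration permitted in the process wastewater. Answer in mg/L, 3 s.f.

93.0 mg/L

144 L/s = 0.144 m³/s.
Mass balance: 6.6·0.1515 = 0.0075·Cₑ + 0.144·2.1.
Cₑ = (0.9999 − 0.3024) / 0.0075 = 93 mg/L.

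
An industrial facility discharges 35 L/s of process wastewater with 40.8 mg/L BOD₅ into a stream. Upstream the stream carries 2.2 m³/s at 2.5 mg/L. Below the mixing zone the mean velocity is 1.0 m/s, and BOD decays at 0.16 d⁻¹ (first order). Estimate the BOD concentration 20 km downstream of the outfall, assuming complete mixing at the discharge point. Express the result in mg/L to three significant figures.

35 L/s = 0.035 m³/s.
After complete mixing, C₀ = (0.035·40.8 + 2.2·2.5) / 2.235 = 3.1 mg/L.
Travel time t = 2e+04 m / 1.0 m/s = 2e+04 s = 0.2315 d.
C = 3.1·exp(−0.16·0.2315) = 3.1·0.9636 = 2.987 mg/L.

2.99 mg/L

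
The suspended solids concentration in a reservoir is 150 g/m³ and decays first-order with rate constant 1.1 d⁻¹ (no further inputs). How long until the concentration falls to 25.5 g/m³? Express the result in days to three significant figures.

t = ln(C₀/C)/k = ln(150/25.5)/1.1 = 1.772/1.1 = 1.611 d.

1.61 d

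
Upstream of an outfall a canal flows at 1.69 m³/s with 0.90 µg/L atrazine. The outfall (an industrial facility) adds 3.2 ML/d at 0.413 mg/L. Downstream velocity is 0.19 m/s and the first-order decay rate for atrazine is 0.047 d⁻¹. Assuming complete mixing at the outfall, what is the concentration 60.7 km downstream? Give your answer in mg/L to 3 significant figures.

0.00818 mg/L

3.2 ML/d = 0.03704 m³/s.
0.90 µg/L = 0.0009 mg/L.
After complete mixing, C₀ = (0.03704·0.413 + 1.69·0.0009) / 1.727 = 0.009738 mg/L.
Travel time t = 6.07e+04 m / 0.19 m/s = 3.195e+05 s = 3.698 d.
C = 0.009738·exp(−0.047·3.698) = 0.009738·0.8405 = 0.008184 mg/L.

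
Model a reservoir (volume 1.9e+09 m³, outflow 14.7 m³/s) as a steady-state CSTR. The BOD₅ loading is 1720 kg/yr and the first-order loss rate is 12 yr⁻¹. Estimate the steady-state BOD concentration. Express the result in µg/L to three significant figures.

0.0739 µg/L

Outflow Q = 14.7 m³/s × 3.156e+07 s/yr = 4.639e+08 m³/yr.
Steady-state CSTR mass balance: W = Q·C + k·V·C, so C = W/(Q + kV).
Q + kV = 4.639e+08 + 12·1.9e+09 = 2.326e+10 m³/yr.
C = 1720/2.326e+10 = 7.393e-08 kg/m³ = 7.393e-05 mg/L = 0.07393 µg/L.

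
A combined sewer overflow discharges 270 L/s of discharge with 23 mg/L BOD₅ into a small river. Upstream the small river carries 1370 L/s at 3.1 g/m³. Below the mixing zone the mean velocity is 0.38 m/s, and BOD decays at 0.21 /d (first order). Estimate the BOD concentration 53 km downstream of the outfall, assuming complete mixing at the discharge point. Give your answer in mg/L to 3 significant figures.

4.54 mg/L

270 L/s = 0.27 m³/s.
1370 L/s = 1.37 m³/s.
After complete mixing, C₀ = (0.27·23 + 1.37·3.1) / 1.64 = 6.376 mg/L.
Travel time t = 5.3e+04 m / 0.38 m/s = 1.395e+05 s = 1.614 d.
C = 6.376·exp(−0.21·1.614) = 6.376·0.7125 = 4.543 mg/L.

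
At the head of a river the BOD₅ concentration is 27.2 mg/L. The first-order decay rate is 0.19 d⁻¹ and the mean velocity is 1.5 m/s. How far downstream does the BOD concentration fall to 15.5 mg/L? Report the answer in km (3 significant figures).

From C = C₀·e^(−kt), t = ln(C₀/C)/k = ln(27.2/15.5)/0.19 = 0.5624/0.19 = 2.96 d.
Distance = v·t = 1.5 m/s × 2.557e+05 s = 3.836e+05 m = 383.6 km.

384 km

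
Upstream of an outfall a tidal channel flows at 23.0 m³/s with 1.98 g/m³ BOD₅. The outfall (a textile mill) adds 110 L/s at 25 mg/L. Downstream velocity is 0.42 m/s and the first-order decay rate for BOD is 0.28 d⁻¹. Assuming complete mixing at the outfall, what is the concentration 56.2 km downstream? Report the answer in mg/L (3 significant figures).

1.35 mg/L

110 L/s = 0.11 m³/s.
After complete mixing, C₀ = (0.11·25 + 23·1.98) / 23.11 = 2.09 mg/L.
Travel time t = 5.62e+04 m / 0.42 m/s = 1.338e+05 s = 1.549 d.
C = 2.09·exp(−0.28·1.549) = 2.09·0.6481 = 1.354 mg/L.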